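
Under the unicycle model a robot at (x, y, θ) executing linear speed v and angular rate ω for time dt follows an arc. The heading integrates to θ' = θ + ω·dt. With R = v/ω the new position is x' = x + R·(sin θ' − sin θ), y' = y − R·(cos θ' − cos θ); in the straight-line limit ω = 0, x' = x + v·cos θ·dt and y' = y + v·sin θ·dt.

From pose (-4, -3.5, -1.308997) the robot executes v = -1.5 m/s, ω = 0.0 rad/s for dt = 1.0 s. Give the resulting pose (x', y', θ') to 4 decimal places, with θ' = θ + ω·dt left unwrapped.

θ' = -1.3090 + 0.0·1.0 = -1.3090
ω = 0 → straight: x' = -4 + -1.5·cos(-1.3090)·1.0 = -4.3882
y' = -3.5 + -1.5·sin(-1.3090)·1.0 = -2.0511

(-4.3882, -2.0511, -1.3090)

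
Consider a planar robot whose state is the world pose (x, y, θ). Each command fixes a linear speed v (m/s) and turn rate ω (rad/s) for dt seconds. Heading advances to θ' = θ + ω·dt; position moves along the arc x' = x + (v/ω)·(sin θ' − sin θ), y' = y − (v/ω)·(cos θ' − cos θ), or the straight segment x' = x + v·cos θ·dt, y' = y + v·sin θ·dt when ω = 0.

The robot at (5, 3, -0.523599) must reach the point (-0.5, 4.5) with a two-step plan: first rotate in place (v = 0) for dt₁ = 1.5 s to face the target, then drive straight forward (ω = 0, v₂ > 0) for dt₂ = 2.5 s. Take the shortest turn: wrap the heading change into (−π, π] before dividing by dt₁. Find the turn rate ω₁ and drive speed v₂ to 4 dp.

heading to target = atan2(4.5−3, -0.5−5) = 2.8753
Δθ = wrap(2.8753 − -0.5236) = -2.8842; ω₁ = Δθ/dt₁ = -1.9228
distance = √((-0.5−5)² + (4.5−3)²) = 5.7009; v₂ = distance/dt₂ = 2.2804

ω₁ = -1.9228, v₂ = 2.2804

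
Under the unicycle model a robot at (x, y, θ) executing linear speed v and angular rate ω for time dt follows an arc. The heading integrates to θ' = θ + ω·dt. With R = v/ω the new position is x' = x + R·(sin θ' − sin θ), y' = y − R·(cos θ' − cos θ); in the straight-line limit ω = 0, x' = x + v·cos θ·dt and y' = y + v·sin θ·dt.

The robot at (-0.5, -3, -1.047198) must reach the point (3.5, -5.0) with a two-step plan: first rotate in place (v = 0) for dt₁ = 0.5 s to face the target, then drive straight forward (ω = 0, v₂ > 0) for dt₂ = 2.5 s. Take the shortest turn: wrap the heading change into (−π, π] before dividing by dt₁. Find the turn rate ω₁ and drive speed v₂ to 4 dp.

ω₁ = 1.1671, v₂ = 1.7889

heading to target = atan2(-5−-3, 3.5−-0.5) = -0.4636
Δθ = wrap(-0.4636 − -1.0472) = 0.5836; ω₁ = Δθ/dt₁ = 1.1671
distance = √((3.5−-0.5)² + (-5−-3)²) = 4.4721; v₂ = distance/dt₂ = 1.7889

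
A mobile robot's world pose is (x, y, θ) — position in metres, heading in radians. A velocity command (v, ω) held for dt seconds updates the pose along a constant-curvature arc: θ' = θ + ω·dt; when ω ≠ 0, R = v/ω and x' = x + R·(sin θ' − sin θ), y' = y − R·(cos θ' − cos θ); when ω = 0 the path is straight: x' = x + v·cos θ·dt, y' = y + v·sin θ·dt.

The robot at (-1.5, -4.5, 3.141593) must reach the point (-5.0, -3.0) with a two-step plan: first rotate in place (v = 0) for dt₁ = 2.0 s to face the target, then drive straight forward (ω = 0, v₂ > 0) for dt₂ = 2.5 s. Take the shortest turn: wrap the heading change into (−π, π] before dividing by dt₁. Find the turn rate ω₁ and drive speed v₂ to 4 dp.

heading to target = atan2(-3−-4.5, -5−-1.5) = 2.7367
Δθ = wrap(2.7367 − 3.1416) = -0.4049; ω₁ = Δθ/dt₁ = -0.2024
distance = √((-5−-1.5)² + (-3−-4.5)²) = 3.8079; v₂ = distance/dt₂ = 1.5232

ω₁ = -0.2024, v₂ = 1.5232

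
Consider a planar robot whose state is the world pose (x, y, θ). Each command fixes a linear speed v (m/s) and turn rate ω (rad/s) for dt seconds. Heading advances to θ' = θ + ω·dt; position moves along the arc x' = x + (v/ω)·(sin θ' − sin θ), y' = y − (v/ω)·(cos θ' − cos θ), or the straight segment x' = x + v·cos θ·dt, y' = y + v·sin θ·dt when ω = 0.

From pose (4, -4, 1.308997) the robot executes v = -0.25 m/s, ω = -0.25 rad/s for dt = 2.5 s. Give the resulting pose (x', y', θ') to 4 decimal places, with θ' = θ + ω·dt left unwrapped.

(3.6660, -4.5162, 0.6840)

θ' = 1.3090 + -0.25·2.5 = 0.6840
R = v/ω = -0.25/-0.25 = 1.0000
x' = 4 + 1.0000·(sin 0.6840 − sin 1.3090) = 3.6660
y' = -4 − 1.0000·(cos 0.6840 − cos 1.3090) = -4.5162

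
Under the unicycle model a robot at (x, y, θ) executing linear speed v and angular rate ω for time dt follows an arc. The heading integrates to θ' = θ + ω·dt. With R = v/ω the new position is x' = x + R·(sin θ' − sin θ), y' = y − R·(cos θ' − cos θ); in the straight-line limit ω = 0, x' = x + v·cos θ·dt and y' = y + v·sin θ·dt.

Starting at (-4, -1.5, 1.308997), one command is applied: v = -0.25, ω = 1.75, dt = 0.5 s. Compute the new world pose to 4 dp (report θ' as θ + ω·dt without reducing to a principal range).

θ' = 1.3090 + 1.75·0.5 = 2.1840
R = v/ω = -0.25/1.75 = -0.1429
x' = -4 + -0.1429·(sin 2.1840 − sin 1.3090) = -3.9788
y' = -1.5 − -0.1429·(cos 2.1840 − cos 1.3090) = -1.6192

(-3.9788, -1.6192, 2.1840)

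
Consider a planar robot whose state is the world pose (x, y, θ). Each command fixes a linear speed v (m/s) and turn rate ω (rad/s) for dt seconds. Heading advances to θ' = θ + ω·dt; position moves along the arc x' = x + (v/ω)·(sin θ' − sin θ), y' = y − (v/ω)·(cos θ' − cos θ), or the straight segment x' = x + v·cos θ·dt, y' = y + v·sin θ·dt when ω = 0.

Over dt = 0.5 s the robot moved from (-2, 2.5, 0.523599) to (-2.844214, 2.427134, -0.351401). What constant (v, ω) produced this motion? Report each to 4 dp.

Δθ = -0.351401 − 0.523599 = -0.875000
ω = Δθ/dt = -0.875000/0.5 = -1.7500
R = Δx/(sin θ' − sin θ) = 1.0000
v = R·ω = 1.0000·-1.7500 = -1.7500

v = -1.7500, ω = -1.7500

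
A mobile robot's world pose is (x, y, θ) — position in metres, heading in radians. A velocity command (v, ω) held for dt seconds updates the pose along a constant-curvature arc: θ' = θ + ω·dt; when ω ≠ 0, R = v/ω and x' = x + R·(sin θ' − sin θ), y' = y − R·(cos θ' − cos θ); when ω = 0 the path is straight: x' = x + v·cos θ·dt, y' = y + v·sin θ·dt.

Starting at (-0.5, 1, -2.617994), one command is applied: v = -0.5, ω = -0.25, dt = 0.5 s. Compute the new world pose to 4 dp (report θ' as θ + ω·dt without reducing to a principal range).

θ' = -2.6180 + -0.25·0.5 = -2.7430
R = v/ω = -0.5/-0.25 = 2.0000
x' = -0.5 + 2.0000·(sin -2.7430 − sin -2.6180) = -0.2763
y' = 1 − 2.0000·(cos -2.7430 − cos -2.6180) = 1.1112

(-0.2763, 1.1112, -2.7430)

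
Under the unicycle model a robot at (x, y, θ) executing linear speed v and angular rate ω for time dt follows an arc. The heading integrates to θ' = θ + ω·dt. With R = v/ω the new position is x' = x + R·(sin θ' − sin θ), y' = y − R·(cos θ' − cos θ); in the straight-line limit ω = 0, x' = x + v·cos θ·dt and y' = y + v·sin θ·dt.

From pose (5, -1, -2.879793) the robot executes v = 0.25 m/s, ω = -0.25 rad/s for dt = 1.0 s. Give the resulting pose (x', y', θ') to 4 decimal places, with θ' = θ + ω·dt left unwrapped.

(4.7530, -1.0340, -3.1298)

θ' = -2.8798 + -0.25·1.0 = -3.1298
R = v/ω = 0.25/-0.25 = -1.0000
x' = 5 + -1.0000·(sin -3.1298 − sin -2.8798) = 4.7530
y' = -1 − -1.0000·(cos -3.1298 − cos -2.8798) = -1.0340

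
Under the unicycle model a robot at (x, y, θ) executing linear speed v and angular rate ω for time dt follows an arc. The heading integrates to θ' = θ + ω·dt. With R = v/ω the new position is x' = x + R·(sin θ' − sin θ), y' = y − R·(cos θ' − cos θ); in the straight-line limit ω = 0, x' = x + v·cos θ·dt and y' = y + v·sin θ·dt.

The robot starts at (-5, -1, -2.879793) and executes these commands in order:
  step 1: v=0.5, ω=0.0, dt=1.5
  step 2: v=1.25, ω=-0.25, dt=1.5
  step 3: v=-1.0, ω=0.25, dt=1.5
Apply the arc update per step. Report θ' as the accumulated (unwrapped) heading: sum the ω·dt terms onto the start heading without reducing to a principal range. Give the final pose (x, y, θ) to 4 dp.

step 1: θ'=-2.8798 (straight) → pose (-5.7244, -1.1941, -2.8798)
step 2: θ'=-3.2548 (R=-5.0000) → pose (-7.5833, -1.3325, -3.2548)
step 3: θ'=-2.8798 (R=-4.0000) → pose (-6.0962, -1.2218, -2.8798)

(-6.0962, -1.2218, -2.8798)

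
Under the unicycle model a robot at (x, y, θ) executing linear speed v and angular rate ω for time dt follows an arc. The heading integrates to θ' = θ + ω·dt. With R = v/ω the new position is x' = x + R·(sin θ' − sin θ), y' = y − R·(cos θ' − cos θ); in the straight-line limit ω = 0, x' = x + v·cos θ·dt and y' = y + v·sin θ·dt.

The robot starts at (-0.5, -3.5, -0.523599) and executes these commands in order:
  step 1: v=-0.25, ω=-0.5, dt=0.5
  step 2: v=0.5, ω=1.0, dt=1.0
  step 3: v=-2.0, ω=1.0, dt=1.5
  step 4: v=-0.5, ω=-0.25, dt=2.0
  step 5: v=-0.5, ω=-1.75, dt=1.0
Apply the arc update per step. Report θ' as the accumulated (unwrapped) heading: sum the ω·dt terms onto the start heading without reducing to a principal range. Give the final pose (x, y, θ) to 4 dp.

(-2.1697, -6.9493, -0.5236)

step 1: θ'=-0.7736 (R=0.5000) → pose (-0.5994, -3.4247, -0.7736)
step 2: θ'=0.2264 (R=0.5000) → pose (-0.1378, -3.5542, 0.2264)
step 3: θ'=1.7264 (R=-2.0000) → pose (-1.6647, -5.8131, 1.7264)
step 4: θ'=1.2264 (R=2.0000) → pose (-1.7579, -6.7984, 1.2264)
step 5: θ'=-0.5236 (R=0.2857) → pose (-2.1697, -6.9493, -0.5236)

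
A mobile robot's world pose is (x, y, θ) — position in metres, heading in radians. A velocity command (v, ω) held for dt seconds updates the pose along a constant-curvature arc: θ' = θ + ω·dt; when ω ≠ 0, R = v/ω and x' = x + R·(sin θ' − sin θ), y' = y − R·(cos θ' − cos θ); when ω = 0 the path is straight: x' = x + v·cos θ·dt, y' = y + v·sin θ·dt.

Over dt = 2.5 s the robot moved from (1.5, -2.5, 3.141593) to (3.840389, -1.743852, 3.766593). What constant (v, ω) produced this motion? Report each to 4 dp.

Δθ = 3.766593 − 3.141593 = 0.625000
ω = Δθ/dt = 0.625000/2.5 = 0.2500
R = Δx/(sin θ' − sin θ) = -4.0000
v = R·ω = -4.0000·0.2500 = -1.0000

v = -1.0000, ω = 0.2500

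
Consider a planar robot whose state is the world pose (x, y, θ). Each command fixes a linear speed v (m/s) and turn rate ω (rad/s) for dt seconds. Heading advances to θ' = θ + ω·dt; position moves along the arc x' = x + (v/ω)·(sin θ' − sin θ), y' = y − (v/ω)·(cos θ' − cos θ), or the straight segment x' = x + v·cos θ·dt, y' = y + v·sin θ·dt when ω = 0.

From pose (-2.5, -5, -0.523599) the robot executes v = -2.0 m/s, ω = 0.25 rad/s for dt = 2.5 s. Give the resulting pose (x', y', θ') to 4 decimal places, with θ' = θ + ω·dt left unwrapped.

(-7.3098, -3.9693, 0.1014)

θ' = -0.5236 + 0.25·2.5 = 0.1014
R = v/ω = -2.0/0.25 = -8.0000
x' = -2.5 + -8.0000·(sin 0.1014 − sin -0.5236) = -7.3098
y' = -5 − -8.0000·(cos 0.1014 − cos -0.5236) = -3.9693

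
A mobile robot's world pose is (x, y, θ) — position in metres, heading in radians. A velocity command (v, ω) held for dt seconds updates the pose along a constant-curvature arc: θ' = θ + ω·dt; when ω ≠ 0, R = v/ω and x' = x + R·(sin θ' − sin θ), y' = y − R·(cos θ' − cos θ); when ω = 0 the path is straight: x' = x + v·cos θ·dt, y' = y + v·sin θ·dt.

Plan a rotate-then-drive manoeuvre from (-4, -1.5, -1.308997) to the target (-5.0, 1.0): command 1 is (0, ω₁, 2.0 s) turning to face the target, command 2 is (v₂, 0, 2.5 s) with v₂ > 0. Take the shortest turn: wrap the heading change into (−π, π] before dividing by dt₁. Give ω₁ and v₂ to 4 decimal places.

ω₁ = -1.5114, v₂ = 1.0770

heading to target = atan2(1−-1.5, -5−-4) = 1.9513
Δθ = wrap(1.9513 − -1.3090) = -3.0229; ω₁ = Δθ/dt₁ = -1.5114
distance = √((-5−-4)² + (1−-1.5)²) = 2.6926; v₂ = distance/dt₂ = 1.0770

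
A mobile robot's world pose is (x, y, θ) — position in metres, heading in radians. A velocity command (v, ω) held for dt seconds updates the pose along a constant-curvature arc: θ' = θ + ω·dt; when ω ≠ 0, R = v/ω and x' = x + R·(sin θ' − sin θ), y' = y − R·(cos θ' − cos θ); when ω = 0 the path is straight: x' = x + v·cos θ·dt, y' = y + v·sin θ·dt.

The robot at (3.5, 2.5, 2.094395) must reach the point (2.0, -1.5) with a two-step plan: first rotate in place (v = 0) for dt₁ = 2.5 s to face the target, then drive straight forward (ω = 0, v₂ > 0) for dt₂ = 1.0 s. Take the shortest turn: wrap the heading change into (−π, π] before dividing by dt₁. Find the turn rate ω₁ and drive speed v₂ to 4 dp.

ω₁ = 0.9037, v₂ = 4.2720

heading to target = atan2(-1.5−2.5, 2−3.5) = -1.9296
Δθ = wrap(-1.9296 − 2.0944) = 2.2592; ω₁ = Δθ/dt₁ = 0.9037
distance = √((2−3.5)² + (-1.5−2.5)²) = 4.2720; v₂ = distance/dt₂ = 4.2720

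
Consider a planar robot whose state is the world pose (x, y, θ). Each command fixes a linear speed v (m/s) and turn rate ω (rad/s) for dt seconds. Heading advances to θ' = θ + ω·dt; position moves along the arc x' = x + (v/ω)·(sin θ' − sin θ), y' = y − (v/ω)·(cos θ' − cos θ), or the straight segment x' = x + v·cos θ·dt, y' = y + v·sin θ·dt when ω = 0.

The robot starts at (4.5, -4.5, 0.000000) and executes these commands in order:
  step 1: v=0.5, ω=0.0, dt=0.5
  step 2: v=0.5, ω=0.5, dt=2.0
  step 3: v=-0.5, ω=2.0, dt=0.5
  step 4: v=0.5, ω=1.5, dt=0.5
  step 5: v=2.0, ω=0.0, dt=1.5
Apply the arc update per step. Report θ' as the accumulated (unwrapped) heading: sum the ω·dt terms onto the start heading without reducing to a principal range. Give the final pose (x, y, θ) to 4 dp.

(2.6257, -2.9650, 2.7500)

step 1: θ'=0.0000 (straight) → pose (4.7500, -4.5000, 0.0000)
step 2: θ'=1.0000 (R=1.0000) → pose (5.5915, -4.0403, 1.0000)
step 3: θ'=2.0000 (R=-0.2500) → pose (5.5745, -4.2794, 2.0000)
step 4: θ'=2.7500 (R=0.3333) → pose (5.3986, -4.1100, 2.7500)
step 5: θ'=2.7500 (straight) → pose (2.6257, -2.9650, 2.7500)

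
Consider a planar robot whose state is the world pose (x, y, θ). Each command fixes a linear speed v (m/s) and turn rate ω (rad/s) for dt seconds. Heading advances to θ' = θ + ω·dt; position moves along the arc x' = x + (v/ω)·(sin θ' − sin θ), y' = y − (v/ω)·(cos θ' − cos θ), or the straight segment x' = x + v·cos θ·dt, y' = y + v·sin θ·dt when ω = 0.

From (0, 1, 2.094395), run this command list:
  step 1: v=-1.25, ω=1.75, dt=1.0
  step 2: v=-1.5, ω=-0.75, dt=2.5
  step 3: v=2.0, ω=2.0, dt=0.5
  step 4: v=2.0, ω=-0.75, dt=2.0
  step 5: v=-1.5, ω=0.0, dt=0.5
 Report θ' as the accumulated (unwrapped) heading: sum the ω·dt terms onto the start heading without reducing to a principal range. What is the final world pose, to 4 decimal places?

(1.1940, 2.8104, 1.4694)

step 1: θ'=3.8444 (R=-0.7143) → pose (1.0803, 0.8121, 3.8444)
step 2: θ'=1.9694 (R=2.0000) → pose (4.2162, 0.0623, 1.9694)
step 3: θ'=2.9694 (R=1.0000) → pose (3.4659, 0.6594, 2.9694)
step 4: θ'=1.4694 (R=-2.6667) → pose (1.2699, 3.5566, 1.4694)
step 5: θ'=1.4694 (straight) → pose (1.1940, 2.8104, 1.4694)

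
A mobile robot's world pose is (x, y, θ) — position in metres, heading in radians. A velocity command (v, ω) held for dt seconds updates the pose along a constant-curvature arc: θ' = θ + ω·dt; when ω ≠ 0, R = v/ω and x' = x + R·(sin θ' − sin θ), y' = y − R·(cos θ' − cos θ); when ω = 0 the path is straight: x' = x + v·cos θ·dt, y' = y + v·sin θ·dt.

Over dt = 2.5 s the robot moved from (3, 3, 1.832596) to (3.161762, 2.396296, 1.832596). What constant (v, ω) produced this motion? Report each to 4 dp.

Δθ = 1.832596 − 1.832596 = 0.000000
ω = Δθ/dt = 0.000000/2.5 = 0.0000
ω = 0 → v = (Δx·cos θ + Δy·sin θ)/dt = -0.2500

v = -0.2500, ω = 0.0000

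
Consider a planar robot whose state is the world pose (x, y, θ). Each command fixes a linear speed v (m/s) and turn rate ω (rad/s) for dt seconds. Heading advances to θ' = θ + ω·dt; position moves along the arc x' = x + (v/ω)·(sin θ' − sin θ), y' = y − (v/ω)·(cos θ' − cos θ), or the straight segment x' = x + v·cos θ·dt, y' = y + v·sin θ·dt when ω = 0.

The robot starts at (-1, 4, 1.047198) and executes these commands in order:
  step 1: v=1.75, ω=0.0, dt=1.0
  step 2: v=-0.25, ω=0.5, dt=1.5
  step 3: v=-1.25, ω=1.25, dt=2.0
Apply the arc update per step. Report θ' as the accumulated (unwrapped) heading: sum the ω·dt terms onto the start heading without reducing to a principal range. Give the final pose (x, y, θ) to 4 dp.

(1.7103, 4.9744, 4.2972)

step 1: θ'=1.0472 (straight) → pose (-0.1250, 5.5155, 1.0472)
step 2: θ'=1.7972 (R=-0.5000) → pose (-0.1792, 5.1533, 1.7972)
step 3: θ'=4.2972 (R=-1.0000) → pose (1.7103, 4.9744, 4.2972)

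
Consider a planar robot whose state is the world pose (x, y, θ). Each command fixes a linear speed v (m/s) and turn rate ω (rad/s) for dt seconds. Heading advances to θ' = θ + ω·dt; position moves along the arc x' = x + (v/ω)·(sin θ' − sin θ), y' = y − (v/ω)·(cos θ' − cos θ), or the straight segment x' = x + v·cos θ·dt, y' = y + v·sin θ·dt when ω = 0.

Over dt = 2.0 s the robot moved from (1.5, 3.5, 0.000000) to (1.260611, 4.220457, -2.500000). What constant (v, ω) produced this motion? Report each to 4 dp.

Δθ = -2.500000 − 0.000000 = -2.500000
ω = Δθ/dt = -2.500000/2.0 = -1.2500
R = −Δy/(cos θ' − cos θ) = 0.4000
v = R·ω = 0.4000·-1.2500 = -0.5000

v = -0.5000, ω = -1.2500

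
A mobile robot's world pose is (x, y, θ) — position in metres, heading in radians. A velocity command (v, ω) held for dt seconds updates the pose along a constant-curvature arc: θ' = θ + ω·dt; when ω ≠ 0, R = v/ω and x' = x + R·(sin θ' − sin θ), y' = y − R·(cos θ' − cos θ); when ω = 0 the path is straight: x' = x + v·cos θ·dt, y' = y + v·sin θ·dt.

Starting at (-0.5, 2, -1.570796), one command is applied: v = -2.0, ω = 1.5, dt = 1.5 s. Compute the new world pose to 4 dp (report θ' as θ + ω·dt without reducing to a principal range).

(-2.6709, 3.0374, 0.6792)

θ' = -1.5708 + 1.5·1.5 = 0.6792
R = v/ω = -2.0/1.5 = -1.3333
x' = -0.5 + -1.3333·(sin 0.6792 − sin -1.5708) = -2.6709
y' = 2 − -1.3333·(cos 0.6792 − cos -1.5708) = 3.0374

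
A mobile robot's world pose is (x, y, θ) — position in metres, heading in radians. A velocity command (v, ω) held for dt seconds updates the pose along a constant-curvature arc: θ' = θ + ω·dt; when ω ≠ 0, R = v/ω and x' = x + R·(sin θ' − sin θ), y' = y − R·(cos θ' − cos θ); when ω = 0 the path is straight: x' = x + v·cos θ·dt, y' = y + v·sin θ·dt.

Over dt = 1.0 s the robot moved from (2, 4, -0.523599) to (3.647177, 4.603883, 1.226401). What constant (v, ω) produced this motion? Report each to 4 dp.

Δθ = 1.226401 − -0.523599 = 1.750000
ω = Δθ/dt = 1.750000/1.0 = 1.7500
R = Δx/(sin θ' − sin θ) = 1.1429
v = R·ω = 1.1429·1.7500 = 2.0000

v = 2.0000, ω = 1.7500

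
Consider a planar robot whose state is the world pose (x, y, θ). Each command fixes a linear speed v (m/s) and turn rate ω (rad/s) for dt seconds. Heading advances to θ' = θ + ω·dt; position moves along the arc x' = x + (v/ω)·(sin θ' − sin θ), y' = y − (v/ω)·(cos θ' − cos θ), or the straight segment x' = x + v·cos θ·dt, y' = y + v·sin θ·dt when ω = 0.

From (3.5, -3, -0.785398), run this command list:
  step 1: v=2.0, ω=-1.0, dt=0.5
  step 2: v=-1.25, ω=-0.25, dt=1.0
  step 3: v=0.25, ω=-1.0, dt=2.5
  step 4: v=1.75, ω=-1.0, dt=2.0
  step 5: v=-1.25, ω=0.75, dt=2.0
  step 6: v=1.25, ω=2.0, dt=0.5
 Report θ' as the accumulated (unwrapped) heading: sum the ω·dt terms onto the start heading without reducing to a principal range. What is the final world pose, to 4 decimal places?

step 1: θ'=-1.2854 (R=-2.0000) → pose (4.0049, -3.8511, -1.2854)
step 2: θ'=-1.5354 (R=5.0000) → pose (3.8058, -2.6204, -1.5354)
step 3: θ'=-4.0354 (R=-0.2500) → pose (3.3611, -2.7859, -4.0354)
step 4: θ'=-6.0354 (R=-1.7500) → pose (4.2959, 0.0070, -6.0354)
step 5: θ'=-4.5354 (R=-1.6667) → pose (3.0640, -1.9022, -4.5354)
step 6: θ'=-3.5354 (R=0.6250) → pose (2.6886, -1.4351, -3.5354)

(2.6886, -1.4351, -3.5354)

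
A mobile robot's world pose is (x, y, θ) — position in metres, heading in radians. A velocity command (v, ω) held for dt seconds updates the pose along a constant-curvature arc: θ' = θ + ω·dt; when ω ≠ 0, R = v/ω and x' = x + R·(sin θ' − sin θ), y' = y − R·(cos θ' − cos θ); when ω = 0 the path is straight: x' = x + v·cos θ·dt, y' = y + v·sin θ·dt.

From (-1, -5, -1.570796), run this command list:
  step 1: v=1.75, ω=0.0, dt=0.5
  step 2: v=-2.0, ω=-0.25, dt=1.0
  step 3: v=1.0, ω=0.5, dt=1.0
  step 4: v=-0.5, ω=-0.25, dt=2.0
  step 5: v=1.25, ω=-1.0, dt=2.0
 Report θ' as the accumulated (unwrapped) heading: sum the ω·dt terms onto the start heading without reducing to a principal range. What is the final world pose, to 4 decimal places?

step 1: θ'=-1.5708 (straight) → pose (-1.0000, -5.8750, -1.5708)
step 2: θ'=-1.8208 (R=8.0000) → pose (-0.7513, -3.8958, -1.8208)
step 3: θ'=-1.3208 (R=2.0000) → pose (-0.7513, -4.8854, -1.3208)
step 4: θ'=-1.8208 (R=2.0000) → pose (-0.7513, -3.8958, -1.8208)
step 5: θ'=-3.8208 (R=-1.2500) → pose (-2.7477, -4.5591, -3.8208)

(-2.7477, -4.5591, -3.8208)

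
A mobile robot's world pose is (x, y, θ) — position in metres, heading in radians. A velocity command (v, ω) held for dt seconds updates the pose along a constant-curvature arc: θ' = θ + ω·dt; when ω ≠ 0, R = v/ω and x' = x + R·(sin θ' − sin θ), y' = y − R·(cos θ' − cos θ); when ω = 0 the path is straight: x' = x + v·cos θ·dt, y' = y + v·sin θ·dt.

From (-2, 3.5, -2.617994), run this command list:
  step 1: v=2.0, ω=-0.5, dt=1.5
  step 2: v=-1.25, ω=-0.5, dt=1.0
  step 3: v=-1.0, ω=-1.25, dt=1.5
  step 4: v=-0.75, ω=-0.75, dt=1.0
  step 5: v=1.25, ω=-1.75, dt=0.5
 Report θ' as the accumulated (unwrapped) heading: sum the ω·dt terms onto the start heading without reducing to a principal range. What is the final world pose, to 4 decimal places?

step 1: θ'=-3.3680 (R=-4.0000) → pose (-4.8979, 3.0662, -3.3680)
step 2: θ'=-3.8680 (R=2.5000) → pose (-3.7986, 2.4989, -3.8680)
step 3: θ'=-5.7430 (R=0.8000) → pose (-3.9185, 1.2148, -5.7430)
step 4: θ'=-6.4930 (R=1.0000) → pose (-4.6411, 1.0943, -6.4930)
step 5: θ'=-7.3680 (R=-0.7143) → pose (-4.1583, 0.7293, -7.3680)

(-4.1583, 0.7293, -7.3680)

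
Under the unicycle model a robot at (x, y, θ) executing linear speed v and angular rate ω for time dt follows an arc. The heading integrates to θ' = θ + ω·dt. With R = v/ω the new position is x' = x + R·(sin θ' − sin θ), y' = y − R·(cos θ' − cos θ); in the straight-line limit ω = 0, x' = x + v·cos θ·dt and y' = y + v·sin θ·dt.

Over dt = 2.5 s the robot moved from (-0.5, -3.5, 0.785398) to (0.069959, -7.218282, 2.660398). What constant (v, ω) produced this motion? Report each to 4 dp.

v = -1.7500, ω = 0.7500

Δθ = 2.660398 − 0.785398 = 1.875000
ω = Δθ/dt = 1.875000/2.5 = 0.7500
R = −Δy/(cos θ' − cos θ) = -2.3333
v = R·ω = -2.3333·0.7500 = -1.7500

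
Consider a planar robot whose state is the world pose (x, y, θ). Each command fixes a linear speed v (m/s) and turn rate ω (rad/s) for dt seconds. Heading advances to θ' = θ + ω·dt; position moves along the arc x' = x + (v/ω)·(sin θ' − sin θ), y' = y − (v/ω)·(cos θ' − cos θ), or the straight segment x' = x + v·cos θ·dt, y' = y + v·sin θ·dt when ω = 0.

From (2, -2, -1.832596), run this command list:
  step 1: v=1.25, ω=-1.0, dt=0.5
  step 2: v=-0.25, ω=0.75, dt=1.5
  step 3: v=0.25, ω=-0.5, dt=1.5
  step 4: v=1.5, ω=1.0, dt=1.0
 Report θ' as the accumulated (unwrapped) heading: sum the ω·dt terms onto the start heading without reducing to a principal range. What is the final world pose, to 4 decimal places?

(1.9256, -3.9861, -0.9576)

step 1: θ'=-2.3326 (R=-1.2500) → pose (1.6971, -2.5393, -2.3326)
step 2: θ'=-1.2076 (R=-0.3333) → pose (1.7675, -2.1908, -1.2076)
step 3: θ'=-1.9576 (R=-0.5000) → pose (1.7632, -2.5570, -1.9576)
step 4: θ'=-0.9576 (R=1.5000) → pose (1.9256, -3.9861, -0.9576)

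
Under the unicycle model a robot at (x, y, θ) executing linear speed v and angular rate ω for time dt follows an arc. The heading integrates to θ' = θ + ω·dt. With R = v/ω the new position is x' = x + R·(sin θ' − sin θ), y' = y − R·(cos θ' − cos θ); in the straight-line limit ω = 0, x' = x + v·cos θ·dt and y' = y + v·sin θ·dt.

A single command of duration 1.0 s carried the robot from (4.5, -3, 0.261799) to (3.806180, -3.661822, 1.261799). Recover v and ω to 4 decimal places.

v = -1.0000, ω = 1.0000

Δθ = 1.261799 − 0.261799 = 1.000000
ω = Δθ/dt = 1.000000/1.0 = 1.0000
R = Δx/(sin θ' − sin θ) = -1.0000
v = R·ω = -1.0000·1.0000 = -1.0000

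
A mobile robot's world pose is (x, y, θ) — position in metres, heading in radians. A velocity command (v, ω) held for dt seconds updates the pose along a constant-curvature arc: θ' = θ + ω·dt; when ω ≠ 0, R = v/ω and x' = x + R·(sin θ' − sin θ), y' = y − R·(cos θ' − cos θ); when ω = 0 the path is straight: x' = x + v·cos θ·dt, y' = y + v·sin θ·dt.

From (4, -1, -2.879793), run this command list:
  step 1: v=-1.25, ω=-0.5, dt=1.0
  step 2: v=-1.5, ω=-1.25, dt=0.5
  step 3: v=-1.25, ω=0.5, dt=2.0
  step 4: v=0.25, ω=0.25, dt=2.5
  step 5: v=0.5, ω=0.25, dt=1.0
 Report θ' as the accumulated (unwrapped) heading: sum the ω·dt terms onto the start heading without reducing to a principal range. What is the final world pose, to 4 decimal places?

step 1: θ'=-3.3798 (R=2.5000) → pose (5.2369, -0.9854, -3.3798)
step 2: θ'=-4.0048 (R=1.2000) → pose (5.8657, -1.3715, -4.0048)
step 3: θ'=-3.0048 (R=-2.5000) → pose (8.1065, -2.2231, -3.0048)
step 4: θ'=-2.3798 (R=1.0000) → pose (7.5526, -2.4902, -2.3798)
step 5: θ'=-2.1298 (R=2.0000) → pose (7.2375, -2.8767, -2.1298)

(7.2375, -2.8767, -2.1298)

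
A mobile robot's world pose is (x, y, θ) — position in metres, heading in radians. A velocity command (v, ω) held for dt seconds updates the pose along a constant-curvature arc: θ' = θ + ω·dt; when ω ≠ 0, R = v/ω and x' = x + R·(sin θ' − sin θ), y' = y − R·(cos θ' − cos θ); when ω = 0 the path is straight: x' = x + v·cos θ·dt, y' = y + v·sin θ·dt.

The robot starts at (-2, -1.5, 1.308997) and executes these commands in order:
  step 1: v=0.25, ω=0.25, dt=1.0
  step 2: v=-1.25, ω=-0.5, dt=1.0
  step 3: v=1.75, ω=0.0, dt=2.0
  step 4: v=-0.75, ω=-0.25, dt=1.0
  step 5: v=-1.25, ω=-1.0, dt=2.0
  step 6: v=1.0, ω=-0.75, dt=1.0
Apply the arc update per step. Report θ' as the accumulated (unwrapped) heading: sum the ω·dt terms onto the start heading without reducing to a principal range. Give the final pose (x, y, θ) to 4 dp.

(-3.0776, -0.5751, -1.9410)

step 1: θ'=1.5590 (R=1.0000) → pose (-1.9660, -1.2530, 1.5590)
step 2: θ'=1.0590 (R=2.5000) → pose (-2.2862, -2.4478, 1.0590)
step 3: θ'=1.0590 (straight) → pose (-0.5720, 0.6037, 1.0590)
step 4: θ'=0.8090 (R=3.0000) → pose (-1.0169, 0.0022, 0.8090)
step 5: θ'=-1.1910 (R=1.2500) → pose (-3.0823, 0.4016, -1.1910)
step 6: θ'=-1.9410 (R=-1.3333) → pose (-3.0776, -0.5751, -1.9410)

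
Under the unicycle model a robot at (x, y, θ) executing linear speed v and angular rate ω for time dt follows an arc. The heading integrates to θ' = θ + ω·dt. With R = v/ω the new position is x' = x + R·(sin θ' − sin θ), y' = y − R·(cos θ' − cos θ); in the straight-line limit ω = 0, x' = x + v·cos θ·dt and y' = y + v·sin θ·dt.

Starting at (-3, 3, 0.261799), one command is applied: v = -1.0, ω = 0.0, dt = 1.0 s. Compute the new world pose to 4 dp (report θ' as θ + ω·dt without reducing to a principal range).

θ' = 0.2618 + 0.0·1.0 = 0.2618
ω = 0 → straight: x' = -3 + -1.0·cos(0.2618)·1.0 = -3.9659
y' = 3 + -1.0·sin(0.2618)·1.0 = 2.7412

(-3.9659, 2.7412, 0.2618)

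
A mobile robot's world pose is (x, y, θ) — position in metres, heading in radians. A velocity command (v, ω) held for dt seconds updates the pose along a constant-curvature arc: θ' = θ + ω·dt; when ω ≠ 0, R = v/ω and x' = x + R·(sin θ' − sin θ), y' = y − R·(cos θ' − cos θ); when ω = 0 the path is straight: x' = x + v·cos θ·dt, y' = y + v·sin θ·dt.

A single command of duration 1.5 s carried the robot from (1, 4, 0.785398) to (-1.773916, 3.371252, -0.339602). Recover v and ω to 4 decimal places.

Δθ = -0.339602 − 0.785398 = -1.125000
ω = Δθ/dt = -1.125000/1.5 = -0.7500
R = Δx/(sin θ' − sin θ) = 2.6667
v = R·ω = 2.6667·-0.7500 = -2.0000

v = -2.0000, ω = -0.7500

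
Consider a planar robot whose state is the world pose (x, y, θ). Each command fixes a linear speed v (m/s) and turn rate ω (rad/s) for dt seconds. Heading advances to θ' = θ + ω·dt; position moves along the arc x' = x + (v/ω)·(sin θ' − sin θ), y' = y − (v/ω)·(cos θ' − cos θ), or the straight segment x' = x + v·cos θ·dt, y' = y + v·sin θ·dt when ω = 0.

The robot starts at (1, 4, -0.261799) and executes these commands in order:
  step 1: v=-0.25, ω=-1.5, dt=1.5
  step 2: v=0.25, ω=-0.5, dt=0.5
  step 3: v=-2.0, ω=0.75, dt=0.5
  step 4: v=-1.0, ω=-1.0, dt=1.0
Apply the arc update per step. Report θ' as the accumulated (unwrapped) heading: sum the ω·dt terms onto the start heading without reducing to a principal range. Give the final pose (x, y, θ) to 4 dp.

step 1: θ'=-2.5118 (R=0.1667) → pose (0.9450, 4.2957, -2.5118)
step 2: θ'=-2.7618 (R=-0.5000) → pose (0.8358, 4.2354, -2.7618)
step 3: θ'=-2.3868 (R=-2.6667) → pose (1.6743, 4.7696, -2.3868)
step 4: θ'=-3.3868 (R=1.0000) → pose (2.6022, 5.0113, -3.3868)

(2.6022, 5.0113, -3.3868)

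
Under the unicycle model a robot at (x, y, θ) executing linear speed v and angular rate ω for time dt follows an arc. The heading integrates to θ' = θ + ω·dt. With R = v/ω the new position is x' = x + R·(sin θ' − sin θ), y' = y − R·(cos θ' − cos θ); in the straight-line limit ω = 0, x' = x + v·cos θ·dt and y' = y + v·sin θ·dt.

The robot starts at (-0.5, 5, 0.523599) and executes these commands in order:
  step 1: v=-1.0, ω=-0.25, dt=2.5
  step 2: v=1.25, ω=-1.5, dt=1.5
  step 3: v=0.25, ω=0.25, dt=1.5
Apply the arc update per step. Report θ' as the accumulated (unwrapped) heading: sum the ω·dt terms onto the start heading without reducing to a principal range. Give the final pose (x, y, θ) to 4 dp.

(-2.6056, 2.7600, -1.9764)

step 1: θ'=-0.1014 (R=4.0000) → pose (-2.9049, 4.4846, -0.1014)
step 2: θ'=-2.3514 (R=-0.8333) → pose (-2.3972, 3.0692, -2.3514)
step 3: θ'=-1.9764 (R=1.0000) → pose (-2.6056, 2.7600, -1.9764)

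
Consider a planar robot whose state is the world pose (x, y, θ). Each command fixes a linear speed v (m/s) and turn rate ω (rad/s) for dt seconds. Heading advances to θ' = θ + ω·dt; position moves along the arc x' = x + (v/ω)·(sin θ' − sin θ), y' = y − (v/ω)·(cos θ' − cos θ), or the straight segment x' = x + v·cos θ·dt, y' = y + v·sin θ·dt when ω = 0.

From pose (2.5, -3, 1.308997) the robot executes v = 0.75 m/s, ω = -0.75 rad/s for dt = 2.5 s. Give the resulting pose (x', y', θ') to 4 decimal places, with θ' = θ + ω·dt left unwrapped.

(4.0022, -2.4148, -0.5660)

θ' = 1.3090 + -0.75·2.5 = -0.5660
R = v/ω = 0.75/-0.75 = -1.0000
x' = 2.5 + -1.0000·(sin -0.5660 − sin 1.3090) = 4.0022
y' = -3 − -1.0000·(cos -0.5660 − cos 1.3090) = -2.4148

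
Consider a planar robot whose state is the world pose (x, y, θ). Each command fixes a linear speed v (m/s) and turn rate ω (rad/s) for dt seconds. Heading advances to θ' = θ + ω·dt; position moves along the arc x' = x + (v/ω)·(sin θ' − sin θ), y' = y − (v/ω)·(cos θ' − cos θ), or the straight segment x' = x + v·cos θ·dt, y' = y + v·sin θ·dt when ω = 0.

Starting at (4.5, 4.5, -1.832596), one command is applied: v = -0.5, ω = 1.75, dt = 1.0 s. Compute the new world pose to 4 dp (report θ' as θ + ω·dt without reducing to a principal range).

θ' = -1.8326 + 1.75·1.0 = -0.0826
R = v/ω = -0.5/1.75 = -0.2857
x' = 4.5 + -0.2857·(sin -0.0826 − sin -1.8326) = 4.2476
y' = 4.5 − -0.2857·(cos -0.0826 − cos -1.8326) = 4.8587

(4.2476, 4.8587, -0.0826)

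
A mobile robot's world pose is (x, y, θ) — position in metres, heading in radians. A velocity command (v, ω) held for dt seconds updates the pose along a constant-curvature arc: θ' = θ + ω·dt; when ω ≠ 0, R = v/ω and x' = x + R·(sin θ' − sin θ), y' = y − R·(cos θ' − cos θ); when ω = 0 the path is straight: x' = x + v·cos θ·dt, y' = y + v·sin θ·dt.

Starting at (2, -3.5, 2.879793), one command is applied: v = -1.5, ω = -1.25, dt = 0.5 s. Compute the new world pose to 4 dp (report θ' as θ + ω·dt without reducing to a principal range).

(2.6195, -3.9008, 2.2548)

θ' = 2.8798 + -1.25·0.5 = 2.2548
R = v/ω = -1.5/-1.25 = 1.2000
x' = 2 + 1.2000·(sin 2.2548 − sin 2.8798) = 2.6195
y' = -3.5 − 1.2000·(cos 2.2548 − cos 2.8798) = -3.9008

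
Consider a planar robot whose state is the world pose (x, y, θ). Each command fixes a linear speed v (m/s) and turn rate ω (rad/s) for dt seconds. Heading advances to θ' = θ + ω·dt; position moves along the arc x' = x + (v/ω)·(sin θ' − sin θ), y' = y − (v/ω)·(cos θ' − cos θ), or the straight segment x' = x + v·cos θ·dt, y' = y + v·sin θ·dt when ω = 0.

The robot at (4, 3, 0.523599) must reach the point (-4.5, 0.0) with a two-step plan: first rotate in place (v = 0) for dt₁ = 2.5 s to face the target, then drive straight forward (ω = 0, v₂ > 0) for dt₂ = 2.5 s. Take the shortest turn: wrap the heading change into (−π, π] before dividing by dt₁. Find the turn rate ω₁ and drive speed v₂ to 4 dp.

ω₁ = 1.1829, v₂ = 3.6056

heading to target = atan2(0−3, -4.5−4) = -2.8023
Δθ = wrap(-2.8023 − 0.5236) = 2.9573; ω₁ = Δθ/dt₁ = 1.1829
distance = √((-4.5−4)² + (0−3)²) = 9.0139; v₂ = distance/dt₂ = 3.6056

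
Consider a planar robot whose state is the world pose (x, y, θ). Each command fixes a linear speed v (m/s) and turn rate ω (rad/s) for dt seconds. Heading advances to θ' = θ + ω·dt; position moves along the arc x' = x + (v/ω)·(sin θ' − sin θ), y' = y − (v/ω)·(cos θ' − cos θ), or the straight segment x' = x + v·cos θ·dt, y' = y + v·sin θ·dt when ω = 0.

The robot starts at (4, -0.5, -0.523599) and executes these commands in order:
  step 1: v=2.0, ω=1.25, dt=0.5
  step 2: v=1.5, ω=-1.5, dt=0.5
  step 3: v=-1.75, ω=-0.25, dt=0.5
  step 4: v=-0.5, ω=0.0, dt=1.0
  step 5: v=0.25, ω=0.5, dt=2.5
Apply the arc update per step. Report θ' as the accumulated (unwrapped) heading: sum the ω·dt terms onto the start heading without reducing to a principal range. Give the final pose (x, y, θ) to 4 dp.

step 1: θ'=0.1014 (R=1.6000) → pose (4.9620, -0.7061, 0.1014)
step 2: θ'=-0.6486 (R=-1.0000) → pose (5.6673, -0.9041, -0.6486)
step 3: θ'=-0.7736 (R=7.0000) → pose (5.0048, -0.3334, -0.7736)
step 4: θ'=-0.7736 (straight) → pose (4.6471, 0.0160, -0.7736)
step 5: θ'=0.4764 (R=0.5000) → pose (5.2257, -0.0706, 0.4764)

(5.2257, -0.0706, 0.4764)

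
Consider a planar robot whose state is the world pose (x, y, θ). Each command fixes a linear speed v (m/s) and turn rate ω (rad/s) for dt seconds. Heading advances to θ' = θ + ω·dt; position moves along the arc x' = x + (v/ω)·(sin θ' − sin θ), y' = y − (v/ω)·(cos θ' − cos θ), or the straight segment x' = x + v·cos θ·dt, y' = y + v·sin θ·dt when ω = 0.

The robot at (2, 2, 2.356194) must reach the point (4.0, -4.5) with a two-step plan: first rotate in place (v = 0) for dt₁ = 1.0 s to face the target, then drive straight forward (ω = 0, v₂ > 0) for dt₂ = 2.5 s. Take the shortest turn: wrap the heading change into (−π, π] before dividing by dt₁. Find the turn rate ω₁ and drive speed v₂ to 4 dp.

ω₁ = 2.6547, v₂ = 2.7203

heading to target = atan2(-4.5−2, 4−2) = -1.2723
Δθ = wrap(-1.2723 − 2.3562) = 2.6547; ω₁ = Δθ/dt₁ = 2.6547
distance = √((4−2)² + (-4.5−2)²) = 6.8007; v₂ = distance/dt₂ = 2.7203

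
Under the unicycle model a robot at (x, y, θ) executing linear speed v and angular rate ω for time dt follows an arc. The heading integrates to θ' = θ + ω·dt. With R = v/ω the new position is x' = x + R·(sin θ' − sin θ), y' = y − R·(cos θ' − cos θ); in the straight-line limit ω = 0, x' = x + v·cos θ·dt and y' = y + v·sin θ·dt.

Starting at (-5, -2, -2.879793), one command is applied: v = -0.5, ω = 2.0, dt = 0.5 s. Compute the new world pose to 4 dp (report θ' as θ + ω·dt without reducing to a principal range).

θ' = -2.8798 + 2.0·0.5 = -1.8798
R = v/ω = -0.5/2.0 = -0.2500
x' = -5 + -0.2500·(sin -1.8798 − sin -2.8798) = -4.8265
y' = -2 − -0.2500·(cos -1.8798 − cos -2.8798) = -1.8345

(-4.8265, -1.8345, -1.8798)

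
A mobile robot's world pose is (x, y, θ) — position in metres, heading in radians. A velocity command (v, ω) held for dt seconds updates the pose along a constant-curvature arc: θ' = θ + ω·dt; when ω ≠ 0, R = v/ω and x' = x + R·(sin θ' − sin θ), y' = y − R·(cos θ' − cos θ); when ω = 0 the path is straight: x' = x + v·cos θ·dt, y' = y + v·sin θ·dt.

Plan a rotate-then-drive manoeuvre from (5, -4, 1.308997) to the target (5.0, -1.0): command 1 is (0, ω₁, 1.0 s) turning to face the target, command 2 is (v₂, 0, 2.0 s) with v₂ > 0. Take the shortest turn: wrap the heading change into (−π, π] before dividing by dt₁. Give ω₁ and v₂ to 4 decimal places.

ω₁ = 0.2618, v₂ = 1.5000

heading to target = atan2(-1−-4, 5−5) = 1.5708
Δθ = wrap(1.5708 − 1.3090) = 0.2618; ω₁ = Δθ/dt₁ = 0.2618
distance = √((5−5)² + (-1−-4)²) = 3.0000; v₂ = distance/dt₂ = 1.5000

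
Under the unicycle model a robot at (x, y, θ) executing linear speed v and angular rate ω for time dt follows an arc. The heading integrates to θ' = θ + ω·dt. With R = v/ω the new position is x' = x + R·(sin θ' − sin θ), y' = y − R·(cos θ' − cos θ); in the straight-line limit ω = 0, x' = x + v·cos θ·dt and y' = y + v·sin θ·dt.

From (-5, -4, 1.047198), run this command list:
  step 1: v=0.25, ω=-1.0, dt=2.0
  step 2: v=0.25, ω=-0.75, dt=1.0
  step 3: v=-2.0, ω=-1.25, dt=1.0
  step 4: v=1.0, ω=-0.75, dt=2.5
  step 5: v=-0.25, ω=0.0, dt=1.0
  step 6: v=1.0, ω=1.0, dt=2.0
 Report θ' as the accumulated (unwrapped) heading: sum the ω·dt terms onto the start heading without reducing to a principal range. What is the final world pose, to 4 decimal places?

step 1: θ'=-0.9528 (R=-0.2500) → pose (-4.5797, -3.9801, -0.9528)
step 2: θ'=-1.7028 (R=-0.3333) → pose (-4.5210, -4.2172, -1.7028)
step 3: θ'=-2.9528 (R=1.6000) → pose (-3.2352, -2.8562, -2.9528)
step 4: θ'=-4.8278 (R=-1.3333) → pose (-4.8099, -1.3930, -4.8278)
step 5: θ'=-4.8278 (straight) → pose (-4.8387, -1.6413, -4.8278)
step 6: θ'=-2.8278 (R=1.0000) → pose (-6.1407, -0.5750, -2.8278)

(-6.1407, -0.5750, -2.8278)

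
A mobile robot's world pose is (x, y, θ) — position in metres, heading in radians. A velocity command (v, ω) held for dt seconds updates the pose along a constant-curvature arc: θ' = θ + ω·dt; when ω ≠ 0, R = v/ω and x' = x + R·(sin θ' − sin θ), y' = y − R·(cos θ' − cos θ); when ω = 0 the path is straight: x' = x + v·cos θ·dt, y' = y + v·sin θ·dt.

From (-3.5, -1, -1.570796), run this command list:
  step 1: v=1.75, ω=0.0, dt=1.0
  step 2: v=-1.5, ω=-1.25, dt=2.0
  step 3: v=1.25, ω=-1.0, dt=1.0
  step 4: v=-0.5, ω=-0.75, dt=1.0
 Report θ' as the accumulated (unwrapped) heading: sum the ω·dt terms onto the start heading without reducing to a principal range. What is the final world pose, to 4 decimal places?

(-1.8347, -1.2081, -5.8208)

step 1: θ'=-1.5708 (straight) → pose (-3.5000, -2.7500, -1.5708)
step 2: θ'=-4.0708 (R=1.2000) → pose (-1.3386, -2.0318, -4.0708)
step 3: θ'=-5.0708 (R=-1.2500) → pose (-1.5078, -0.8453, -5.0708)
step 4: θ'=-5.8208 (R=0.6667) → pose (-1.8347, -1.2081, -5.8208)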